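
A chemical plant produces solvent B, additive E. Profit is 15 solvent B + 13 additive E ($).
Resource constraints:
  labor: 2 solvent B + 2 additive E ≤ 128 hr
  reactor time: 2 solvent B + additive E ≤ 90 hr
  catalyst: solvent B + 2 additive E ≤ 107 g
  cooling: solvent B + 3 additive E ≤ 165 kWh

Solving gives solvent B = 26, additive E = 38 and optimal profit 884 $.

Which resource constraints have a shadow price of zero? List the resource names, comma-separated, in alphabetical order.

catalyst, cooling

labor: 128/128 (binding)
reactor time: 90/90 (binding)
catalyst: 102/107 (slack 5)
cooling: 140/165 (slack 25)
By complementary slackness, a constraint with positive slack has shadow price 0 → catalyst, cooling.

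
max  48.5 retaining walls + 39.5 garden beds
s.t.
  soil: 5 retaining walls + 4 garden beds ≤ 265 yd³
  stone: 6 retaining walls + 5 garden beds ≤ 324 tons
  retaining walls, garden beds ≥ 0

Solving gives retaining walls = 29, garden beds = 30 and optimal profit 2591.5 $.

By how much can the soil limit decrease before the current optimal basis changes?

5.8

Binding constraints: soil, stone. The basis is B = [[5,4],[6,5]] with det 1.
Per unit decrease in soil, x* moves by d = (-5, 6).
The basis stays optimal until retaining walls reaches 0; allowable decrease = 5.8 yd³.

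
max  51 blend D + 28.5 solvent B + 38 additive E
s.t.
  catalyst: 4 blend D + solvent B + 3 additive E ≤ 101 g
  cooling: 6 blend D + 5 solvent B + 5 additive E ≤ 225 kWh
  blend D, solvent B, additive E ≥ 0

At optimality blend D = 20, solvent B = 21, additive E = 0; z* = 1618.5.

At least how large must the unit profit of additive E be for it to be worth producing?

Check each constraint at x*: catalyst 101/101 (tight); cooling 225/225 (tight).
Dual feasibility on the basic columns requires 4·y_catalyst + 6·y_cooling = 51, 1·y_catalyst + 5·y_cooling = 28.5.
→ y_catalyst = 6 and y_cooling = 4.5.
additive E enters the basis when its profit ≥ yᵀa₃ = 6·3 + 4.5·5 = 40.5.

40.5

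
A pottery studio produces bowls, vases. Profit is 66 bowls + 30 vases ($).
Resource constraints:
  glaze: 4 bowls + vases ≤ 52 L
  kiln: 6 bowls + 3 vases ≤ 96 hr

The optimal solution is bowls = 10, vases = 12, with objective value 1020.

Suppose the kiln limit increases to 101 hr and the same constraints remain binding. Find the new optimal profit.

Check each constraint at x*: glaze 52/52 (tight); kiln 96/96 (tight).
The binding rows give the dual system: 4·y_glaze + 6·y_kiln = 66 and 1·y_glaze + 3·y_kiln = 30.
Solving: y_glaze = 3, y_kiln = 9.
Δz = y_kiln·Δb = 9 × (5) = 45, so new z* = 1020 + 45 = 1065.

1065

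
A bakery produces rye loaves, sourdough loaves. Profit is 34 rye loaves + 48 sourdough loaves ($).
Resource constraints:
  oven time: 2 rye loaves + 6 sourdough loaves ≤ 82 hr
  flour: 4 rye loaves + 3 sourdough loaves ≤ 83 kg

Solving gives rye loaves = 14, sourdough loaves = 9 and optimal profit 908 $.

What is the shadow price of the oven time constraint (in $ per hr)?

Check each constraint at x*: oven time 82/82 (tight); flour 83/83 (tight).
From A_Bᵀ y = c: 2·y_oven time + 4·y_flour = 34; 6·y_oven time + 3·y_flour = 48.
This yields shadow prices y_oven time = 5, y_flour = 6.
Shadow price of oven time = 5.

5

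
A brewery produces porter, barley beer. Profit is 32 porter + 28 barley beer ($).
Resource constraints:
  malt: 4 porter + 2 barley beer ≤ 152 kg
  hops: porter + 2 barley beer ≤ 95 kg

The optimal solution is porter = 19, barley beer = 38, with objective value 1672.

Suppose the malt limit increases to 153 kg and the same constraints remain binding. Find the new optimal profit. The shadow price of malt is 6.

1678

Δb = 1, so new z* = 1672 + (6)·(1) = 1672 + 6 = 1678.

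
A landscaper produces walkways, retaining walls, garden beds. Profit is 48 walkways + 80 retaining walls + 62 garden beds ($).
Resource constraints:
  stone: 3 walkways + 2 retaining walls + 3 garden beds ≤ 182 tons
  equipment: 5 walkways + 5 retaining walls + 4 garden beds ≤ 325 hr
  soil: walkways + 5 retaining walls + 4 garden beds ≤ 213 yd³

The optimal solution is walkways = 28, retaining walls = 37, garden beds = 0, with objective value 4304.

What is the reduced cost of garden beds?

At the optimum: stone uses 158 of 182 (slack = 24); equipment uses 325 of 325 (binding); soil uses 213 of 213 (binding).
By complementary slackness, y = 0 for the non-binding constraint.
The binding rows give the dual system: 5·y_equipment + 1·y_soil = 48 and 5·y_equipment + 5·y_soil = 80.
→ y_equipment = 8 and y_soil = 8.
Reduced cost of garden beds: c₃ − yᵀa₃ = 62 − (8·4 + 8·4) = 62 − 64 = -2.

-2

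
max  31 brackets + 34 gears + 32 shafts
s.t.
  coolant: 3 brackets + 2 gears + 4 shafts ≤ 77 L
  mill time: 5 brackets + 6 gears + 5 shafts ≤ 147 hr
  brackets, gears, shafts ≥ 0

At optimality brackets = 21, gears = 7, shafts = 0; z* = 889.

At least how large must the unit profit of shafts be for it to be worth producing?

Check each constraint at x*: coolant 77/77 (tight); mill time 147/147 (tight).
The binding rows give the dual system: 3·y_coolant + 5·y_mill time = 31 and 2·y_coolant + 6·y_mill time = 34.
Solving: y_coolant = 2, y_mill time = 5.
shafts enters the basis when its profit ≥ yᵀa₃ = 2·4 + 5·5 = 33.

33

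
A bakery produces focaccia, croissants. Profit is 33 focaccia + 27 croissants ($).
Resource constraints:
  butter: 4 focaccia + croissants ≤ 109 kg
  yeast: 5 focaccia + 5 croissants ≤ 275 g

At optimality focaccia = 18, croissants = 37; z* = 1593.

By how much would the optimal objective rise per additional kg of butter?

2

At the optimum: butter uses 109 of 109 (binding); yeast uses 275 of 275 (binding).
Dual feasibility on the basic columns requires 4·y_butter + 5·y_yeast = 33, 1·y_butter + 5·y_yeast = 27.
Solving: y_butter = 2, y_yeast = 5.
Shadow price of butter = 2.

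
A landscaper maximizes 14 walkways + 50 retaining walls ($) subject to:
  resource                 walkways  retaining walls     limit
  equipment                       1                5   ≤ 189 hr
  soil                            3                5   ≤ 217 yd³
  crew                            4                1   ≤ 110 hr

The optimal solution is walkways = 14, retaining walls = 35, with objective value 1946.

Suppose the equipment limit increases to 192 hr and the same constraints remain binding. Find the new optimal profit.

1970

Check each constraint at x*: equipment 189/189 (tight); soil 217/217 (tight); crew 91/110 (slack 19).
By complementary slackness, y = 0 for the non-binding constraint.
From A_Bᵀ y = c: 1·y_equipment + 3·y_soil = 14; 5·y_equipment + 5·y_soil = 50.
→ y_equipment = 8 and y_soil = 2.
Δz = y_equipment·Δb = 8 × (3) = 24, so new z* = 1946 + 24 = 1970.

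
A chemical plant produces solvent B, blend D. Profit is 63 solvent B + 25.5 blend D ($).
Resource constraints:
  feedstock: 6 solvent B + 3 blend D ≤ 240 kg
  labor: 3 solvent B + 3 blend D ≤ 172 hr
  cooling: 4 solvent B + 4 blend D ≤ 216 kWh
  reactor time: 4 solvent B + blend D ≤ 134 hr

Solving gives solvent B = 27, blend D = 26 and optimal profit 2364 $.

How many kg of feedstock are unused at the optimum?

0

feedstock used = 6·27 + 3·26 = 240; slack = 240 − 240 = 0.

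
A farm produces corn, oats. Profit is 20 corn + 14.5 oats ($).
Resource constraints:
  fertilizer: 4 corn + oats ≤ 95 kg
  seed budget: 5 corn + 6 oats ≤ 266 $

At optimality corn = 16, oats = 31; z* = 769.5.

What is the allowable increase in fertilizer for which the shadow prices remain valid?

117.8

Binding constraints: fertilizer, seed budget. The basis is B = [[4,1],[5,6]] with det 19.
Per unit increase in fertilizer, x* moves by d = (0.3158, -0.2632).
The basis stays optimal until oats reaches 0; allowable increase = 117.8 kg.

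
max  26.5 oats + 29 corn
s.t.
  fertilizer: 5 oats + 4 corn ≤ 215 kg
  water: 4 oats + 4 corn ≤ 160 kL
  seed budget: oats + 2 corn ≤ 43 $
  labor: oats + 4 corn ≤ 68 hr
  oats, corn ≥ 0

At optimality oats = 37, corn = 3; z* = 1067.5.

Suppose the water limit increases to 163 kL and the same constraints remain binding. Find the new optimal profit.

At the optimum: fertilizer uses 197 of 215 (slack = 18); water uses 160 of 160 (binding); seed budget uses 43 of 43 (binding); labor uses 49 of 68 (slack = 19).
Slack constraints have shadow price 0 (complementary slackness).
From A_Bᵀ y = c: 4·y_water + 1·y_seed budget = 26.5; 4·y_water + 2·y_seed budget = 29.
This yields shadow prices y_water = 6, y_seed budget = 2.5.
Δz = y_water·Δb = 6 × (3) = 18, so new z* = 1067.5 + 18 = 1085.5.

1085.5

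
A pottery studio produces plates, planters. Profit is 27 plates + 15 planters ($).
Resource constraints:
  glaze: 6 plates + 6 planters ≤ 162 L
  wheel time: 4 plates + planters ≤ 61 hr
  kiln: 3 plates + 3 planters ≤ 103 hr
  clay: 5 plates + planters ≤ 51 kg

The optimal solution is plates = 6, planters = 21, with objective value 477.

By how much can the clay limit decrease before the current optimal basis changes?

Binding constraints: glaze, clay. The basis is B = [[6,6],[5,1]] with det -24.
Per unit decrease in clay, x* moves by d = (-0.25, 0.25).
The basis stays optimal until plates reaches 0; allowable decrease = 24 kg.

24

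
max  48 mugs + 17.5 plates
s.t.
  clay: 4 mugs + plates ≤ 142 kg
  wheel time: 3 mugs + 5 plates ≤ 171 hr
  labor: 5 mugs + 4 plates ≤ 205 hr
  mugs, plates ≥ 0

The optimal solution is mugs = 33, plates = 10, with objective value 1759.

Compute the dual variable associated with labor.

Check each constraint at x*: clay 142/142 (tight); wheel time 149/171 (slack 22); labor 205/205 (tight).
Slack constraints have shadow price 0 (complementary slackness).
From A_Bᵀ y = c: 4·y_clay + 5·y_labor = 48; 1·y_clay + 4·y_labor = 17.5.
→ y_clay = 9.5 and y_labor = 2.
Shadow price of labor = 2.

2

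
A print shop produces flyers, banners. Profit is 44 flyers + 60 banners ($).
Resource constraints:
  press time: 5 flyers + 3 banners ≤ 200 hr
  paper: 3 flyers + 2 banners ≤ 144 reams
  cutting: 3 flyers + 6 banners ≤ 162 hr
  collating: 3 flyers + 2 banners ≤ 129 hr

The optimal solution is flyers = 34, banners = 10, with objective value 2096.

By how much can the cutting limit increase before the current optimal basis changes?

147

Binding constraints: press time, cutting. The basis is B = [[5,3],[3,6]] with det 21.
Per unit increase in cutting, x* moves by d = (-0.1429, 0.2381).
The basis stays optimal until collating becomes binding; allowable increase = 147 hr.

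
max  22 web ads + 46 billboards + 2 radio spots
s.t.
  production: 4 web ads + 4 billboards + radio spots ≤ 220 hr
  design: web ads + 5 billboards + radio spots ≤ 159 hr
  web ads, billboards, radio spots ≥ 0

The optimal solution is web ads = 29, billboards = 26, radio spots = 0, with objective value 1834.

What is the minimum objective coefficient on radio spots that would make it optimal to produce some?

At the optimum: production uses 220 of 220 (binding); design uses 159 of 159 (binding).
Dual feasibility on the basic columns requires 4·y_production + 1·y_design = 22, 4·y_production + 5·y_design = 46.
→ y_production = 4 and y_design = 6.
radio spots enters the basis when its profit ≥ yᵀa₃ = 4·1 + 6·1 = 10.

10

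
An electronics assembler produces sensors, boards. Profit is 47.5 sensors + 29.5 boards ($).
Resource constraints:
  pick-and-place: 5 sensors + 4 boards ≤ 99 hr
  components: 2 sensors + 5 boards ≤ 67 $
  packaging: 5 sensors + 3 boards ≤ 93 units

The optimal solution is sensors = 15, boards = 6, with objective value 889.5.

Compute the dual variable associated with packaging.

8.5

At the optimum: pick-and-place uses 99 of 99 (binding); components uses 60 of 67 (slack = 7); packaging uses 93 of 93 (binding).
By complementary slackness, y = 0 for the non-binding constraint.
The binding rows give the dual system: 5·y_pick-and-place + 5·y_packaging = 47.5 and 4·y_pick-and-place + 3·y_packaging = 29.5.
→ y_pick-and-place = 1 and y_packaging = 8.5.
Shadow price of packaging = 8.5.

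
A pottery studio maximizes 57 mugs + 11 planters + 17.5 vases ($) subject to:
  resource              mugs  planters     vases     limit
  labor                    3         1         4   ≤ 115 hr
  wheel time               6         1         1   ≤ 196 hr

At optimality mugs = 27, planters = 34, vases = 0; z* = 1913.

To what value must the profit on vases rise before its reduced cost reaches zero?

At the optimum: labor uses 115 of 115 (binding); wheel time uses 196 of 196 (binding).
From A_Bᵀ y = c: 3·y_labor + 6·y_wheel time = 57; 1·y_labor + 1·y_wheel time = 11.
→ y_labor = 3 and y_wheel time = 8.
vases enters the basis when its profit ≥ yᵀa₃ = 3·4 + 8·1 = 20.

20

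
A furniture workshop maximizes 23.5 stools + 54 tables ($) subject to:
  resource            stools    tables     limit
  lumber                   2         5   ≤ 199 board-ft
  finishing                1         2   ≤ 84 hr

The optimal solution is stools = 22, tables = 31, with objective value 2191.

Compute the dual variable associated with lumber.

7

Both lumber and finishing are binding at x*.
From A_Bᵀ y = c: 2·y_lumber + 1·y_finishing = 23.5; 5·y_lumber + 2·y_finishing = 54.
Solving: y_lumber = 7, y_finishing = 9.5.
Shadow price of lumber = 7.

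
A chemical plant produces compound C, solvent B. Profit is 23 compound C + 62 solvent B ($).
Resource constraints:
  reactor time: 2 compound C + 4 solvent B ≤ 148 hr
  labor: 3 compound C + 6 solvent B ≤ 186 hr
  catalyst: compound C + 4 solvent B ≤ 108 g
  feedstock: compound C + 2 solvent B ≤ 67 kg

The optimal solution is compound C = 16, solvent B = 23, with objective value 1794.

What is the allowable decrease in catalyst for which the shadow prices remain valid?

Binding constraints: labor, catalyst. The basis is B = [[3,6],[1,4]] with det 6.
Per unit decrease in catalyst, x* moves by d = (1, -0.5).
The basis stays optimal until solvent B reaches 0; allowable decrease = 46 g.

46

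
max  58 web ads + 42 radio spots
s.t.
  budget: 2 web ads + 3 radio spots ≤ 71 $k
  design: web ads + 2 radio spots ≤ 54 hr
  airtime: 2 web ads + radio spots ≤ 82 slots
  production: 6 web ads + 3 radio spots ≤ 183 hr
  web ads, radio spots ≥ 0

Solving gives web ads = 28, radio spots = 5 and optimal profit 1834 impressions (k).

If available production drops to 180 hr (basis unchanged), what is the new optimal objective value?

1811.5

Check each constraint at x*: budget 71/71 (tight); design 38/54 (slack 16); airtime 61/82 (slack 21); production 183/183 (tight).
By complementary slackness, y = 0 for the non-binding constraints.
The binding rows give the dual system: 2·y_budget + 6·y_production = 58 and 3·y_budget + 3·y_production = 42.
→ y_budget = 6.5 and y_production = 7.5.
Δz = y_production·Δb = 7.5 × (-3) = -22.5, so new z* = 1834 − 22.5 = 1811.5.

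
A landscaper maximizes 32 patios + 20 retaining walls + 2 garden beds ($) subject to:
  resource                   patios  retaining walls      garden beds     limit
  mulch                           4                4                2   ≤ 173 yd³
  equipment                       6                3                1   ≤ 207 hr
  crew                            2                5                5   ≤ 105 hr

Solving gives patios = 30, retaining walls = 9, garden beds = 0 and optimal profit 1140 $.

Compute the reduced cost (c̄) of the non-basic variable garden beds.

-8

At the optimum: mulch uses 156 of 173 (slack = 17); equipment uses 207 of 207 (binding); crew uses 105 of 105 (binding).
Slack constraints have shadow price 0 (complementary slackness).
From A_Bᵀ y = c: 6·y_equipment + 2·y_crew = 32; 3·y_equipment + 5·y_crew = 20.
Solving: y_equipment = 5, y_crew = 1.
Reduced cost of garden beds: c₃ − yᵀa₃ = 2 − (5·1 + 1·5) = 2 − 10 = -8.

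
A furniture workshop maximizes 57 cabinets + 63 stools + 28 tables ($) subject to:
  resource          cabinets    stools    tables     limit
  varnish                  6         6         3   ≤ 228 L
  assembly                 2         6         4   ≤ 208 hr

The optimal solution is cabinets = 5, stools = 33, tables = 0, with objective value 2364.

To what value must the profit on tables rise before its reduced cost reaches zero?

33

At the optimum: varnish uses 228 of 228 (binding); assembly uses 208 of 208 (binding).
Dual feasibility on the basic columns requires 6·y_varnish + 2·y_assembly = 57, 6·y_varnish + 6·y_assembly = 63.
Solving: y_varnish = 9, y_assembly = 1.5.
tables enters the basis when its profit ≥ yᵀa₃ = 9·3 + 1.5·4 = 33.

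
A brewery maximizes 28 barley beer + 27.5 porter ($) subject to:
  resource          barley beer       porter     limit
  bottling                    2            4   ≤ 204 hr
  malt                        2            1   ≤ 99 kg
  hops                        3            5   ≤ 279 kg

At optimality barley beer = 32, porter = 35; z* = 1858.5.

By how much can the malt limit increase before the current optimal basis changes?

24

Binding constraints: bottling, malt. The basis is B = [[2,4],[2,1]] with det -6.
Per unit increase in malt, x* moves by d = (0.6667, -0.3333).
The basis stays optimal until hops becomes binding; allowable increase = 24 kg.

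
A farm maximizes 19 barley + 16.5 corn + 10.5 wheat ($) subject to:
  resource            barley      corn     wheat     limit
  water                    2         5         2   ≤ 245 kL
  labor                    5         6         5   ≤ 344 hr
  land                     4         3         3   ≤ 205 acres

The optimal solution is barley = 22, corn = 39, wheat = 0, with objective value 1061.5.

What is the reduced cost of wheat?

-5

At the optimum: water uses 239 of 245 (slack = 6); labor uses 344 of 344 (binding); land uses 205 of 205 (binding).
Slack constraints have shadow price 0 (complementary slackness).
Dual feasibility on the basic columns requires 5·y_labor + 4·y_land = 19, 6·y_labor + 3·y_land = 16.5.
→ y_labor = 1 and y_land = 3.5.
Reduced cost of wheat: c₃ − yᵀa₃ = 10.5 − (1·5 + 3.5·3) = 10.5 − 15.5 = -5.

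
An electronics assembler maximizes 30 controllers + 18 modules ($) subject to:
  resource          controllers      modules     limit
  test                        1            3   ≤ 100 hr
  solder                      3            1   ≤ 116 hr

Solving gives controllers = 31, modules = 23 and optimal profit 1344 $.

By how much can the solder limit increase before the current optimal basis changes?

184

Binding constraints: test, solder. The basis is B = [[1,3],[3,1]] with det -8.
Per unit increase in solder, x* moves by d = (0.375, -0.125).
The basis stays optimal until modules reaches 0; allowable increase = 184 hr.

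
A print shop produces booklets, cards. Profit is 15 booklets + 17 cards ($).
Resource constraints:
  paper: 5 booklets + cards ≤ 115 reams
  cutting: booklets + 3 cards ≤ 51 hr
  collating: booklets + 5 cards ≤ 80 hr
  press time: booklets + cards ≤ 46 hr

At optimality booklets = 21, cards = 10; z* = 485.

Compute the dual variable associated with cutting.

5

Binding: paper and cutting. Non-binding: collating (9 unused), press time (15 unused).
Since collating, press time are not tight, their duals are 0.
Dual feasibility on the basic columns requires 5·y_paper + 1·y_cutting = 15, 1·y_paper + 3·y_cutting = 17.
This yields shadow prices y_paper = 2, y_cutting = 5.
Shadow price of cutting = 5.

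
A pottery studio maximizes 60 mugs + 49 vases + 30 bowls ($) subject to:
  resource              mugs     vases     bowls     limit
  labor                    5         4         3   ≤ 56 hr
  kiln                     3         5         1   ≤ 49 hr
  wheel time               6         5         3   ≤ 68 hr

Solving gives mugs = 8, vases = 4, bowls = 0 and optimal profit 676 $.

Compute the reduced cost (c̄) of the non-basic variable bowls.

Check each constraint at x*: labor 56/56 (tight); kiln 44/49 (slack 5); wheel time 68/68 (tight).
Slack constraints have shadow price 0 (complementary slackness).
Dual feasibility on the basic columns requires 5·y_labor + 6·y_wheel time = 60, 4·y_labor + 5·y_wheel time = 49.
This yields shadow prices y_labor = 6, y_wheel time = 5.
Reduced cost of bowls: c₃ − yᵀa₃ = 30 − (6·3 + 5·3) = 30 − 33 = -3.

-3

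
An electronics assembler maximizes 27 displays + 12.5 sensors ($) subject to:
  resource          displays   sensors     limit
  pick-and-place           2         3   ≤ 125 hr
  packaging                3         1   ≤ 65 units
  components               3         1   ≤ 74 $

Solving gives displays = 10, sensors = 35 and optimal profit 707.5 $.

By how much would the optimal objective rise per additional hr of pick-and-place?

1.5

Check each constraint at x*: pick-and-place 125/125 (tight); packaging 65/65 (tight); components 65/74 (slack 9).
Slack constraints have shadow price 0 (complementary slackness).
Dual feasibility on the basic columns requires 2·y_pick-and-place + 3·y_packaging = 27, 3·y_pick-and-place + 1·y_packaging = 12.5.
Solving: y_pick-and-place = 1.5, y_packaging = 8.
Shadow price of pick-and-place = 1.5.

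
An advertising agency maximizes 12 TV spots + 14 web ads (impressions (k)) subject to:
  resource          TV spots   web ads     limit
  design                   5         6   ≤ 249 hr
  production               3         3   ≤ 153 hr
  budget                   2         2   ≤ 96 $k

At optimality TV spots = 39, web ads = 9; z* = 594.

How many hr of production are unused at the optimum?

production used = 3·39 + 3·9 = 144; slack = 153 − 144 = 9.

9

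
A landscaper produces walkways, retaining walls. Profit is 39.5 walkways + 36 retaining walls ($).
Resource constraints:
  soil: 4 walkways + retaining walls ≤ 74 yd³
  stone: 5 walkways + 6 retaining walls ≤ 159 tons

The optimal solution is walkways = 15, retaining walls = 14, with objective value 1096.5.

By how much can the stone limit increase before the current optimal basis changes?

285

Binding constraints: soil, stone. The basis is B = [[4,1],[5,6]] with det 19.
Per unit increase in stone, x* moves by d = (-0.0526, 0.2105).
The basis stays optimal until walkways reaches 0; allowable increase = 285 tons.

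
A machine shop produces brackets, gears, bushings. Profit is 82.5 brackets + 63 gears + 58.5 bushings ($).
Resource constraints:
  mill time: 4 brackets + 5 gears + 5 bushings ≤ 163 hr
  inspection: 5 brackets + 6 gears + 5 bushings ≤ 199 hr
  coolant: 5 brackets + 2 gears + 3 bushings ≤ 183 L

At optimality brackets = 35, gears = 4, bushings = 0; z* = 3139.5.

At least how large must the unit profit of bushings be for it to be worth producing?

64.5

Check each constraint at x*: mill time 160/163 (slack 3); inspection 199/199 (tight); coolant 183/183 (tight).
By complementary slackness, y = 0 for the non-binding constraint.
Dual feasibility on the basic columns requires 5·y_inspection + 5·y_coolant = 82.5, 6·y_inspection + 2·y_coolant = 63.
Solving: y_inspection = 7.5, y_coolant = 9.
bushings enters the basis when its profit ≥ yᵀa₃ = 7.5·5 + 9·3 = 64.5.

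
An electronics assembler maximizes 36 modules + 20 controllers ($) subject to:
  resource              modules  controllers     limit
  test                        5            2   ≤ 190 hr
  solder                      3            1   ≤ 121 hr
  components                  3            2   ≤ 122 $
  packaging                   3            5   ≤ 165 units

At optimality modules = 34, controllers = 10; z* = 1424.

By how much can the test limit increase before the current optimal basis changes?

Binding constraints: test, components. The basis is B = [[5,2],[3,2]] with det 4.
Per unit increase in test, x* moves by d = (0.5, -0.75).
The basis stays optimal until solder becomes binding; allowable increase = 12 hr.

12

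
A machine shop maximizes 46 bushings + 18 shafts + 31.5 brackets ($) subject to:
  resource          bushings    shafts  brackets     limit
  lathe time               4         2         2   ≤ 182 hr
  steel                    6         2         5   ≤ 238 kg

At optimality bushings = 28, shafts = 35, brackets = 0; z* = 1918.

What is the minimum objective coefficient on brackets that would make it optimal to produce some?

33

Check each constraint at x*: lathe time 182/182 (tight); steel 238/238 (tight).
The binding rows give the dual system: 4·y_lathe time + 6·y_steel = 46 and 2·y_lathe time + 2·y_steel = 18.
→ y_lathe time = 4 and y_steel = 5.
brackets enters the basis when its profit ≥ yᵀa₃ = 4·2 + 5·5 = 33.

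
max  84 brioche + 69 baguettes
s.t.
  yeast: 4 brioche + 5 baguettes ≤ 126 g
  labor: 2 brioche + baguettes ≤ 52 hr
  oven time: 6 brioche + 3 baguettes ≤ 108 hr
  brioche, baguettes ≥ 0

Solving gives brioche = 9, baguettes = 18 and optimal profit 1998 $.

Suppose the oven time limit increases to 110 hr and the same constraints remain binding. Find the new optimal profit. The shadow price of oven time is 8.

2014

Δb = 2, so new z* = 1998 + (8)·(2) = 1998 + 16 = 2014.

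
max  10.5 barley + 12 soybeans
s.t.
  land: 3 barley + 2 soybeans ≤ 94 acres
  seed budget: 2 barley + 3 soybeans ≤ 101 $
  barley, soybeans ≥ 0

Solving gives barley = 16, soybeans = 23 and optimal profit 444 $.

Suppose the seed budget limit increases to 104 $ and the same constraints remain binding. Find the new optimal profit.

At the optimum: land uses 94 of 94 (binding); seed budget uses 101 of 101 (binding).
The binding rows give the dual system: 3·y_land + 2·y_seed budget = 10.5 and 2·y_land + 3·y_seed budget = 12.
→ y_land = 1.5 and y_seed budget = 3.
Δz = y_seed budget·Δb = 3 × (3) = 9, so new z* = 444 + 9 = 453.

453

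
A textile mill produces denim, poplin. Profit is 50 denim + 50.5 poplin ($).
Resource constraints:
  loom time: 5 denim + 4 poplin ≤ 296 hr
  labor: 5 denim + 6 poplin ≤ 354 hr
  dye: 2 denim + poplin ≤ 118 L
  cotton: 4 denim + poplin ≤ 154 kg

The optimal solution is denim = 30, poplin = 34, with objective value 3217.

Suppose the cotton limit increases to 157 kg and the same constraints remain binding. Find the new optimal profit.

3224.5

Binding: labor and cotton. Non-binding: loom time (10 unused), dye (24 unused).
Since loom time, dye are not tight, their duals are 0.
From A_Bᵀ y = c: 5·y_labor + 4·y_cotton = 50; 6·y_labor + 1·y_cotton = 50.5.
This yields shadow prices y_labor = 8, y_cotton = 2.5.
Δz = y_cotton·Δb = 2.5 × (3) = 7.5, so new z* = 3217 + 7.5 = 3224.5.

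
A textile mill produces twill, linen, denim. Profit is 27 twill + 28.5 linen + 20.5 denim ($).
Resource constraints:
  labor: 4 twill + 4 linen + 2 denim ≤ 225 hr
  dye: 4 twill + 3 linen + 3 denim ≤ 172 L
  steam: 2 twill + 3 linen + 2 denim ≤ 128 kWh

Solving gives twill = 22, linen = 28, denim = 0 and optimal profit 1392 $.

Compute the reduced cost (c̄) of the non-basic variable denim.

Binding: dye and steam. Non-binding: labor (25 unused).
By complementary slackness, y = 0 for the non-binding constraint.
The binding rows give the dual system: 4·y_dye + 2·y_steam = 27 and 3·y_dye + 3·y_steam = 28.5.
Solving: y_dye = 4, y_steam = 5.5.
Reduced cost of denim: c₃ − yᵀa₃ = 20.5 − (4·3 + 5.5·2) = 20.5 − 23 = -2.5.

-2.5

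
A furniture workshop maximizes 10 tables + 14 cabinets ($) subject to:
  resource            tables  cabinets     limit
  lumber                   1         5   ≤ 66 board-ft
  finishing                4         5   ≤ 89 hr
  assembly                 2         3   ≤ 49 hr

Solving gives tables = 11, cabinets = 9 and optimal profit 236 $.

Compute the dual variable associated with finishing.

1

At the optimum: lumber uses 56 of 66 (slack = 10); finishing uses 89 of 89 (binding); assembly uses 49 of 49 (binding).
Slack constraints have shadow price 0 (complementary slackness).
The binding rows give the dual system: 4·y_finishing + 2·y_assembly = 10 and 5·y_finishing + 3·y_assembly = 14.
Solving: y_finishing = 1, y_assembly = 3.
Shadow price of finishing = 1.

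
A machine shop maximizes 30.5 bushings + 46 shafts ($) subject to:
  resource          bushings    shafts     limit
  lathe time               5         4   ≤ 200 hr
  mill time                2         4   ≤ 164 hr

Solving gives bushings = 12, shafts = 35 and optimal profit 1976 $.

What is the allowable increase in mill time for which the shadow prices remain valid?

Binding constraints: lathe time, mill time. The basis is B = [[5,4],[2,4]] with det 12.
Per unit increase in mill time, x* moves by d = (-0.3333, 0.4167).
The basis stays optimal until bushings reaches 0; allowable increase = 36 hr.

36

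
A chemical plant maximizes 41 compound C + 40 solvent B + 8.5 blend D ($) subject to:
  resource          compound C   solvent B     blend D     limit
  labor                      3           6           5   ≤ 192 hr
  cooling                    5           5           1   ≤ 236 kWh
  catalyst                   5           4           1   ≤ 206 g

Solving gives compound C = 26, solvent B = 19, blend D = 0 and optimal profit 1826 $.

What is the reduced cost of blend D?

-8.5

Check each constraint at x*: labor 192/192 (tight); cooling 225/236 (slack 11); catalyst 206/206 (tight).
Since cooling is not tight, its dual is 0.
From A_Bᵀ y = c: 3·y_labor + 5·y_catalyst = 41; 6·y_labor + 4·y_catalyst = 40.
This yields shadow prices y_labor = 2, y_catalyst = 7.
Reduced cost of blend D: c₃ − yᵀa₃ = 8.5 − (2·5 + 7·1) = 8.5 − 17 = -8.5.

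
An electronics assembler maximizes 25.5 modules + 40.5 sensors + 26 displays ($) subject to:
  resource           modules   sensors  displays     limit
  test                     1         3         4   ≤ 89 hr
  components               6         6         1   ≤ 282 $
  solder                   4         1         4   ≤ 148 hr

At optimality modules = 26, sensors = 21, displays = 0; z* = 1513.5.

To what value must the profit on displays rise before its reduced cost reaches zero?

At the optimum: test uses 89 of 89 (binding); components uses 282 of 282 (binding); solder uses 125 of 148 (slack = 23).
Since solder is not tight, its dual is 0.
The binding rows give the dual system: 1·y_test + 6·y_components = 25.5 and 3·y_test + 6·y_components = 40.5.
This yields shadow prices y_test = 7.5, y_components = 3.
displays enters the basis when its profit ≥ yᵀa₃ = 7.5·4 + 3·1 = 33.

33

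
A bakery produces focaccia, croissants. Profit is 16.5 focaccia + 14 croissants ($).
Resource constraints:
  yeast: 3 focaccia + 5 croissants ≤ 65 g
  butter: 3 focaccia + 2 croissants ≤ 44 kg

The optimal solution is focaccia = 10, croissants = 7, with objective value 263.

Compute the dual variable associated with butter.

4.5

Both yeast and butter are binding at x*.
Dual feasibility on the basic columns requires 3·y_yeast + 3·y_butter = 16.5, 5·y_yeast + 2·y_butter = 14.
Solving: y_yeast = 1, y_butter = 4.5.
Shadow price of butter = 4.5.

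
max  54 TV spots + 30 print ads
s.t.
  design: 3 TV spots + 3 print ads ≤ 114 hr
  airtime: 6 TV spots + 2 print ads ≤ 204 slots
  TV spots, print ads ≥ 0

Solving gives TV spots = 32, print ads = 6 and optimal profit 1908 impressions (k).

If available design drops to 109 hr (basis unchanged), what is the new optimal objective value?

At the optimum: design uses 114 of 114 (binding); airtime uses 204 of 204 (binding).
From A_Bᵀ y = c: 3·y_design + 6·y_airtime = 54; 3·y_design + 2·y_airtime = 30.
Solving: y_design = 6, y_airtime = 6.
Δz = y_design·Δb = 6 × (-5) = -30, so new z* = 1908 − 30 = 1878.

1878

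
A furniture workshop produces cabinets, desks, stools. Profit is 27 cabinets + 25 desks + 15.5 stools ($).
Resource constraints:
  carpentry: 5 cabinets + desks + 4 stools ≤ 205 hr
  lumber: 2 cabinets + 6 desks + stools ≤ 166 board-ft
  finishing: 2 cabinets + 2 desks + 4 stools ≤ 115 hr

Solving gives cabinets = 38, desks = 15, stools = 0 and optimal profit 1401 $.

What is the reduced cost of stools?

-4

Check each constraint at x*: carpentry 205/205 (tight); lumber 166/166 (tight); finishing 106/115 (slack 9).
Since finishing is not tight, its dual is 0.
From A_Bᵀ y = c: 5·y_carpentry + 2·y_lumber = 27; 1·y_carpentry + 6·y_lumber = 25.
→ y_carpentry = 4 and y_lumber = 3.5.
Reduced cost of stools: c₃ − yᵀa₃ = 15.5 − (4·4 + 3.5·1) = 15.5 − 19.5 = -4.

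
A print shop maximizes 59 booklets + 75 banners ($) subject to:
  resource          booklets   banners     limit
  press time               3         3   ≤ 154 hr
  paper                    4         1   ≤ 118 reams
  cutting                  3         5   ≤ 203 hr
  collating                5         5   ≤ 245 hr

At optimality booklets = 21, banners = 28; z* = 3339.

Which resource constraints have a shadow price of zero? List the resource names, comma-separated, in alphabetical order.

paper, press time

press time: 147/154 (slack 7)
paper: 112/118 (slack 6)
cutting: 203/203 (binding)
collating: 245/245 (binding)
By complementary slackness, a constraint with positive slack has shadow price 0 → paper, press time.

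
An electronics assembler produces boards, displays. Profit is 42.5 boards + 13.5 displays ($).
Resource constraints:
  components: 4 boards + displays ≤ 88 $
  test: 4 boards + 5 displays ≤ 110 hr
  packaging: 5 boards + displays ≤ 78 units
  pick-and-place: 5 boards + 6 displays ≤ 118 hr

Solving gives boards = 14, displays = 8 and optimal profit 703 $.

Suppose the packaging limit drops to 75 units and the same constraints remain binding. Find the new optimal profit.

680.5

Check each constraint at x*: components 64/88 (slack 24); test 96/110 (slack 14); packaging 78/78 (tight); pick-and-place 118/118 (tight).
Slack constraints have shadow price 0 (complementary slackness).
From A_Bᵀ y = c: 5·y_packaging + 5·y_pick-and-place = 42.5; 1·y_packaging + 6·y_pick-and-place = 13.5.
Solving: y_packaging = 7.5, y_pick-and-place = 1.
Δz = y_packaging·Δb = 7.5 × (-3) = -22.5, so new z* = 703 − 22.5 = 680.5.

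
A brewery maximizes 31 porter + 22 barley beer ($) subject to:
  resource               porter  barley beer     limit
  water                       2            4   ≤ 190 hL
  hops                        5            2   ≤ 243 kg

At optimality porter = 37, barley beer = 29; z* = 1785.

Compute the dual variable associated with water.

At the optimum: water uses 190 of 190 (binding); hops uses 243 of 243 (binding).
The binding rows give the dual system: 2·y_water + 5·y_hops = 31 and 4·y_water + 2·y_hops = 22.
This yields shadow prices y_water = 3, y_hops = 5.
Shadow price of water = 3.

3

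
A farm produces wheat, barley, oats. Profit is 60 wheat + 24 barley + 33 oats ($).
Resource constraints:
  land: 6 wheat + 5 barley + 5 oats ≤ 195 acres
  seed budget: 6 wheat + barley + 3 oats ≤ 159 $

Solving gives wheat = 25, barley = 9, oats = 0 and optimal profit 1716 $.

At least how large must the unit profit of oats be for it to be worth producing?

37

Both land and seed budget are binding at x*.
Dual feasibility on the basic columns requires 6·y_land + 6·y_seed budget = 60, 5·y_land + 1·y_seed budget = 24.
→ y_land = 3.5 and y_seed budget = 6.5.
oats enters the basis when its profit ≥ yᵀa₃ = 3.5·5 + 6.5·3 = 37.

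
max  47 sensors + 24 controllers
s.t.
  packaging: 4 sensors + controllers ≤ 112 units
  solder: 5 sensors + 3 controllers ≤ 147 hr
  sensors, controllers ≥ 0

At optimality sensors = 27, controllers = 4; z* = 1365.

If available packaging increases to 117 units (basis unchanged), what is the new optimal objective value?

At the optimum: packaging uses 112 of 112 (binding); solder uses 147 of 147 (binding).
Dual feasibility on the basic columns requires 4·y_packaging + 5·y_solder = 47, 1·y_packaging + 3·y_solder = 24.
Solving: y_packaging = 3, y_solder = 7.
Δz = y_packaging·Δb = 3 × (5) = 15, so new z* = 1365 + 15 = 1380.

1380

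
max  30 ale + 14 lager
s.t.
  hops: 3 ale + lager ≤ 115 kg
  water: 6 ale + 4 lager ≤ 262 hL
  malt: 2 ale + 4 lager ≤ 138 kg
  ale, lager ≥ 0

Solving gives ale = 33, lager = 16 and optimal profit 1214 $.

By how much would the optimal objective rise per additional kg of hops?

6

Check each constraint at x*: hops 115/115 (tight); water 262/262 (tight); malt 130/138 (slack 8).
Since malt is not tight, its dual is 0.
The binding rows give the dual system: 3·y_hops + 6·y_water = 30 and 1·y_hops + 4·y_water = 14.
Solving: y_hops = 6, y_water = 2.
Shadow price of hops = 6.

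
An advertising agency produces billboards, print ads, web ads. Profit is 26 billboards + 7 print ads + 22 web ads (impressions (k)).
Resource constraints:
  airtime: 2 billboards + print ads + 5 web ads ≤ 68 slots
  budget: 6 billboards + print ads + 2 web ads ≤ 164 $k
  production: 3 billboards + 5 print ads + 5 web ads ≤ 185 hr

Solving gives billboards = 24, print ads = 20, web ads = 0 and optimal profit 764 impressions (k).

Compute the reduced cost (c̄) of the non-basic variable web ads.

-4

Check each constraint at x*: airtime 68/68 (tight); budget 164/164 (tight); production 172/185 (slack 13).
Slack constraints have shadow price 0 (complementary slackness).
From A_Bᵀ y = c: 2·y_airtime + 6·y_budget = 26; 1·y_airtime + 1·y_budget = 7.
Solving: y_airtime = 4, y_budget = 3.
Reduced cost of web ads: c₃ − yᵀa₃ = 22 − (4·5 + 3·2) = 22 − 26 = -4.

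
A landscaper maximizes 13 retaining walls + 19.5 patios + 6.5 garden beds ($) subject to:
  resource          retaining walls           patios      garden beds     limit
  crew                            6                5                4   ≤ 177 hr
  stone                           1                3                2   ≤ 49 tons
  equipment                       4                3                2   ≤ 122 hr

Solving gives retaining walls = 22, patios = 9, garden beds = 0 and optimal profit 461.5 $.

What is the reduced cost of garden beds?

At the optimum: crew uses 177 of 177 (binding); stone uses 49 of 49 (binding); equipment uses 115 of 122 (slack = 7).
Since equipment is not tight, its dual is 0.
The binding rows give the dual system: 6·y_crew + 1·y_stone = 13 and 5·y_crew + 3·y_stone = 19.5.
Solving: y_crew = 1.5, y_stone = 4.
Reduced cost of garden beds: c₃ − yᵀa₃ = 6.5 − (1.5·4 + 4·2) = 6.5 − 14 = -7.5.

-7.5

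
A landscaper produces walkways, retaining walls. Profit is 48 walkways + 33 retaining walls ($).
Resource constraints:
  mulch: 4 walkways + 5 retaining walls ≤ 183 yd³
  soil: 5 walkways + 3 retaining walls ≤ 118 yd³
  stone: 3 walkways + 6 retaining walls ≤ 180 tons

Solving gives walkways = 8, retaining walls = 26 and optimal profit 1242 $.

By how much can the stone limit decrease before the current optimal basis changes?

109.2

Binding constraints: soil, stone. The basis is B = [[5,3],[3,6]] with det 21.
Per unit decrease in stone, x* moves by d = (0.1429, -0.2381).
The basis stays optimal until retaining walls reaches 0; allowable decrease = 109.2 tons.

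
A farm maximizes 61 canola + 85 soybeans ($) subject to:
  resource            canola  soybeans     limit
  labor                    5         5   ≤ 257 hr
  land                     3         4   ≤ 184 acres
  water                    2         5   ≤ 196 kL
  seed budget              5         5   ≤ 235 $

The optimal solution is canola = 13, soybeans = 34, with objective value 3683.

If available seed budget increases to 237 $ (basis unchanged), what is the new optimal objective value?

Check each constraint at x*: labor 235/257 (slack 22); land 175/184 (slack 9); water 196/196 (tight); seed budget 235/235 (tight).
Since labor, land are not tight, their duals are 0.
Dual feasibility on the basic columns requires 2·y_water + 5·y_seed budget = 61, 5·y_water + 5·y_seed budget = 85.
This yields shadow prices y_water = 8, y_seed budget = 9.
Δz = y_seed budget·Δb = 9 × (2) = 18, so new z* = 3683 + 18 = 3701.

3701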